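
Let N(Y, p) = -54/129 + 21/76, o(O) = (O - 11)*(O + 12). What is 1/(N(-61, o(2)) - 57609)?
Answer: -3268/188266677 ≈ -1.7358e-5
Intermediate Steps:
o(O) = (-11 + O)*(12 + O)
N(Y, p) = -465/3268 (N(Y, p) = -54*1/129 + 21*(1/76) = -18/43 + 21/76 = -465/3268)
1/(N(-61, o(2)) - 57609) = 1/(-465/3268 - 57609) = 1/(-188266677/3268) = -3268/188266677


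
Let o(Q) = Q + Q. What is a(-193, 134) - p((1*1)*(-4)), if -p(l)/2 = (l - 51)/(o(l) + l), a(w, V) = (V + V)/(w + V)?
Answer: 1637/354 ≈ 4.6243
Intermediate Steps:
a(w, V) = 2*V/(V + w) (a(w, V) = (2*V)/(V + w) = 2*V/(V + w))
o(Q) = 2*Q
p(l) = -2*(-51 + l)/(3*l) (p(l) = -2*(l - 51)/(2*l + l) = -2*(-51 + l)/(3*l))
a(-193, 134) - p((1*1)*(-4)) = 2*134/(134 - 193) - (-2/3 + 34/(((1*1)*(-4)))) = 2*134/(-59) - (-2/3 + 34/((1*(-4)))) = 2*134*(-1/59) - (-2/3 + 34/(-4)) = -268/59 - (-2/3 + 34*(-1/4)) = -268/59 - (-2/3 - 17/2) = -268/59 - 1*(-55/6) = -268/59 + 55/6 = 1637/354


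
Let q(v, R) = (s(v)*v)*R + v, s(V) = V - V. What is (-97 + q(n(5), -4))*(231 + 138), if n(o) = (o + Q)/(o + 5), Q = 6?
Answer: -353871/10 ≈ -35387.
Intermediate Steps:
s(V) = 0
n(o) = (6 + o)/(5 + o) (n(o) = (o + 6)/(o + 5) = (6 + o)/(5 + o))
q(v, R) = v (q(v, R) = (0*v)*R + v = 0*R + v = 0 + v = v)
(-97 + q(n(5), -4))*(231 + 138) = (-97 + (6 + 5)/(5 + 5))*(231 + 138) = (-97 + 11/10)*369 = -959/10*369 = -353871/10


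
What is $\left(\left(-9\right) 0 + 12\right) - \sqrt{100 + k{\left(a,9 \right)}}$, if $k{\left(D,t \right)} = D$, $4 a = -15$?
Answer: $12 - \frac{\sqrt{385}}{2} \approx 2.1893$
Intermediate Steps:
$a = - \frac{15}{4}$ ($a = \frac{1}{4} \left(-15\right) = - \frac{15}{4} \approx -3.75$)
$\left(\left(-9\right) 0 + 12\right) - \sqrt{100 + k{\left(a,9 \right)}} = \left(\left(-9\right) 0 + 12\right) - \sqrt{100 - \frac{15}{4}} = \left(0 + 12\right) - \sqrt{\frac{385}{4}} = 12 - \frac{\sqrt{385}}{2}$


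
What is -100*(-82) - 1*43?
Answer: 8157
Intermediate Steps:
-100*(-82) - 1*43 = 8200 - 43 = 8157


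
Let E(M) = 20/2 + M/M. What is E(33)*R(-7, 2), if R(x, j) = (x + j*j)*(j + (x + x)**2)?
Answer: -6534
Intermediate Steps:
R(x, j) = (j + 4*x**2)*(x + j**2) (R(x, j) = (x + j**2)*(j + (2*x)**2) = (x + j**2)*(j + 4*x**2) = (j + 4*x**2)*(x + j**2))
E(M) = 11 (E(M) = 20*(1/2) + 1 = 10 + 1 = 11)
E(33)*R(-7, 2) = 11*(2**3 + 4*(-7)**3 + 2*(-7) + 4*2**2*(-7)**2) = 11*(8 + 4*(-343) - 14 + 4*4*49) = 11*(8 - 1372 - 14 + 784) = 11*(-594) = -6534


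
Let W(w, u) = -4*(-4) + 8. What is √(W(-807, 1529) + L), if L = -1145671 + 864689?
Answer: I*√280958 ≈ 530.05*I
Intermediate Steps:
L = -280982
W(w, u) = 24 (W(w, u) = 16 + 8 = 24)
√(W(-807, 1529) + L) = √(24 - 280982) = √(-280958) = I*√280958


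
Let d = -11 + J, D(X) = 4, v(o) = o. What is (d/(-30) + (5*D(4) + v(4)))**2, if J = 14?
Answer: 57121/100 ≈ 571.21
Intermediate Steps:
d = 3 (d = -11 + 14 = 3)
(d/(-30) + (5*D(4) + v(4)))**2 = (3/(-30) + (5*4 + 4))**2 = (3*(-1/30) + (20 + 4))**2 = (-1/10 + 24)**2 = (239/10)**2 = 57121/100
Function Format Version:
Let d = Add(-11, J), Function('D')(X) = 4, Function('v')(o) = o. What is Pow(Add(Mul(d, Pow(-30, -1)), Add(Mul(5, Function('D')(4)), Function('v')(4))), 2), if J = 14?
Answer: Rational(57121, 100) ≈ 571.21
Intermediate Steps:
d = 3 (d = Add(-11, 14) = 3)
Pow(Add(Mul(d, Pow(-30, -1)), Add(Mul(5, Function('D')(4)), Function('v')(4))), 2) = Pow(Add(Mul(3, Pow(-30, -1)), Add(Mul(5, 4), 4)), 2) = Pow(Add(Mul(3, Rational(-1, 30)), Add(20, 4)), 2) = Pow(Add(Rational(-1, 10), 24), 2) = Pow(Rational(239, 10), 2) = Rational(57121, 100)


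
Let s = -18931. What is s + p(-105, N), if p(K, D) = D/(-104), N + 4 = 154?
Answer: -984487/52 ≈ -18932.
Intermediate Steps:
N = 150 (N = -4 + 154 = 150)
p(K, D) = -D/104 (p(K, D) = D*(-1/104) = -D/104)
s + p(-105, N) = -18931 - 1/104*150 = -18931 - 75/52 = -984487/52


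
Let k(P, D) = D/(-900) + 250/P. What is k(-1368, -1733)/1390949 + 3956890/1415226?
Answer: 871440487053669/311680305000050 ≈ 2.7959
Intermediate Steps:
k(P, D) = 250/P - D/900 (k(P, D) = D*(-1/900) + 250/P = -D/900 + 250/P = 250/P - D/900)
k(-1368, -1733)/1390949 + 3956890/1415226 = (250/(-1368) - 1/900*(-1733))/1390949 + 3956890/1415226 = (250*(-1/1368) + 1733/900)*(1/1390949) + 3956890*(1/1415226) = (-125/684 + 1733/900)*(1/1390949) + 1978445/707613 = (4967/2850)*(1/1390949) + 1978445/707613 = 4967/3964204650 + 1978445/707613 = 871440487053669/311680305000050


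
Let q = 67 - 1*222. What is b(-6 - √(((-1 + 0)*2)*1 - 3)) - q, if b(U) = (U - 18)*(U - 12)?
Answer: 582 + 42*I*√5 ≈ 582.0 + 93.915*I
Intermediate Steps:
b(U) = (-18 + U)*(-12 + U)
q = -155 (q = 67 - 222 = -155)
b(-6 - √(((-1 + 0)*2)*1 - 3)) - q = (216 + (-6 - √(((-1 + 0)*2)*1 - 3))² - 30*(-6 - √(((-1 + 0)*2)*1 - 3))) - 1*(-155) = (216 + (-6 - √(-1*2*1 - 3))² - 30*(-6 - √(-1*2*1 - 3))) + 155 = (216 + (-6 - √(-2*1 - 3))² - 30*(-6 - √(-2*1 - 3))) + 155 = (216 + (-6 - √(-2 - 3))² - 30*(-6 - √(-2 - 3))) + 155 = (216 + (-6 - √(-5))² - 30*(-6 - √(-5))) + 155 = (216 + (-6 - I*√5)² - 30*(-6 - I*√5)) + 155 = (216 + (-6 - I*√5)² + (180 + 30*I*√5)) + 155 = (396 + (-6 - I*√5)² + 30*I*√5) + 155 = 551 + (-6 - I*√5)² + 30*I*√5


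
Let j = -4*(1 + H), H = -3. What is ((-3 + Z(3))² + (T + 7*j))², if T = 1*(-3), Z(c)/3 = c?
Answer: 7921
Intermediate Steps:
Z(c) = 3*c
j = 8 (j = -4*(1 - 3) = -4*(-2) = 8)
T = -3
((-3 + Z(3))² + (T + 7*j))² = ((-3 + 3*3)² + (-3 + 7*8))² = ((-3 + 9)² + (-3 + 56))² = (6² + 53)² = (36 + 53)² = 89² = 7921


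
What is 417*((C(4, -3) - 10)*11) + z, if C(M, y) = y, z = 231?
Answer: -59400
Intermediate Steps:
417*((C(4, -3) - 10)*11) + z = 417*((-3 - 10)*11) + 231 = 417*(-13*11) + 231 = 417*(-143) + 231 = -59631 + 231 = -59400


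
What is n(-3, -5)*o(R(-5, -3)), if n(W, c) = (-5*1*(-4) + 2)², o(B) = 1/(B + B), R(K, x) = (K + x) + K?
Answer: -242/13 ≈ -18.615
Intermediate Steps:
R(K, x) = x + 2*K
o(B) = 1/(2*B)
n(W, c) = 484 (n(W, c) = (-5*(-4) + 2)² = (20 + 2)² = 22² = 484)
n(-3, -5)*o(R(-5, -3)) = 484*(1/(2*(-3 + 2*(-5)))) = 484*(1/(2*(-3 - 10))) = 484*((½)/(-13)) = 484*((½)*(-1/13)) = 484*(-1/26) = -242/13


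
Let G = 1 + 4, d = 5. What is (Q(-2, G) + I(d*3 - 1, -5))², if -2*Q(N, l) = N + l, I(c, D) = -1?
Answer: 25/4 ≈ 6.2500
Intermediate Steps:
G = 5
Q(N, l) = -N/2 - l/2 (Q(N, l) = -(N + l)/2 = -N/2 - l/2)
(Q(-2, G) + I(d*3 - 1, -5))² = ((-½*(-2) - ½*5) - 1)² = ((1 - 5/2) - 1)² = (-3/2 - 1)² = (-5/2)² = 25/4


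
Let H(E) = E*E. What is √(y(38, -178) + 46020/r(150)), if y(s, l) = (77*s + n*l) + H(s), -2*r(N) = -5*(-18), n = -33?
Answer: 4*√5187/3 ≈ 96.028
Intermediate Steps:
H(E) = E²
r(N) = -45 (r(N) = -(-5)*(-18)/2 = -½*90 = -45)
y(s, l) = s² - 33*l + 77*s (y(s, l) = (77*s - 33*l) + s² = (-33*l + 77*s) + s² = s² - 33*l + 77*s)
√(y(38, -178) + 46020/r(150)) = √((38² - 33*(-178) + 77*38) + 46020/(-45)) = √((1444 + 5874 + 2926) + 46020*(-1/45)) = √(10244 - 3068/3) = √(27664/3) = 4*√5187/3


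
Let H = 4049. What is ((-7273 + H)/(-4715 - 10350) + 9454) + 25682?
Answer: 529327064/15065 ≈ 35136.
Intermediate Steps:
((-7273 + H)/(-4715 - 10350) + 9454) + 25682 = ((-7273 + 4049)/(-4715 - 10350) + 9454) + 25682 = (-3224/(-15065) + 9454) + 25682 = (-3224*(-1/15065) + 9454) + 25682 = (3224/15065 + 9454) + 25682 = 142427734/15065 + 25682 = 529327064/15065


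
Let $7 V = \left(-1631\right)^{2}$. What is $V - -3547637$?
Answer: $3927660$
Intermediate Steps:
$V = 380023$ ($V = \frac{\left(-1631\right)^{2}}{7} = \frac{1}{7} \cdot 2660161 = 380023$)
$V - -3547637 = 380023 - -3547637 = 380023 + 3547637 = 3927660$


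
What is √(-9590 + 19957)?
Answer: √10367 ≈ 101.82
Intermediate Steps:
√(-9590 + 19957) = √10367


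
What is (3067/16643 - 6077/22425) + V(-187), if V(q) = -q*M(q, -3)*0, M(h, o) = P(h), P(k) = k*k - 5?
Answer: -32362036/373219275 ≈ -0.086710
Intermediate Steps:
P(k) = -5 + k² (P(k) = k² - 5 = -5 + k²)
M(h, o) = -5 + h²
V(q) = 0 (V(q) = -q*(-5 + q²)*0 = -1*0 = 0)
(3067/16643 - 6077/22425) + V(-187) = (3067/16643 - 6077/22425) + 0 = -32362036/373219275 + 0 = -32362036/373219275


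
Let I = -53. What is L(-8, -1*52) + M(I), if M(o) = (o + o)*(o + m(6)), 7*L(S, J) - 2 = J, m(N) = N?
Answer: 34824/7 ≈ 4974.9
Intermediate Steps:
L(S, J) = 2/7 + J/7
M(o) = 2*o*(6 + o) (M(o) = (o + o)*(o + 6) = (2*o)*(6 + o) = 2*o*(6 + o))
L(-8, -1*52) + M(I) = (2/7 + (-1*52)/7) + 2*(-53)*(6 - 53) = (2/7 + (⅐)*(-52)) + 2*(-53)*(-47) = (2/7 - 52/7) + 4982 = -50/7 + 4982 = 34824/7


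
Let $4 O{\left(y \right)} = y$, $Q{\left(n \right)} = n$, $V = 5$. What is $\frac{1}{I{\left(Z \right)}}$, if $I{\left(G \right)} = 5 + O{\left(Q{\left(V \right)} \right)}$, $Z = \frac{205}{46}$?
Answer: $\frac{4}{25} \approx 0.16$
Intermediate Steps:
$O{\left(y \right)} = \frac{y}{4}$
$Z = \frac{205}{46}$ ($Z = 205 \cdot \frac{1}{46} = \frac{205}{46} \approx 4.4565$)
$I{\left(G \right)} = \frac{25}{4}$ ($I{\left(G \right)} = 5 + \frac{1}{4} \cdot 5 = 5 + \frac{5}{4} = \frac{25}{4}$)
$\frac{1}{I{\left(Z \right)}} = \frac{1}{\frac{25}{4}} = \frac{4}{25}$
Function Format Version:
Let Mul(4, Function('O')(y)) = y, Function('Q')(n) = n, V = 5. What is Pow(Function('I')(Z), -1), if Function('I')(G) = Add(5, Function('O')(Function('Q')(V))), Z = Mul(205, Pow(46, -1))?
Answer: Rational(4, 25) ≈ 0.16000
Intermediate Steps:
Function('O')(y) = Mul(Rational(1, 4), y)
Z = Rational(205, 46) (Z = Mul(205, Rational(1, 46)) = Rational(205, 46) ≈ 4.4565)
Function('I')(G) = Rational(25, 4) (Function('I')(G) = Add(5, Mul(Rational(1, 4), 5)) = Add(5, Rational(5, 4)) = Rational(25, 4))
Pow(Function('I')(Z), -1) = Pow(Rational(25, 4), -1) = Rational(4, 25)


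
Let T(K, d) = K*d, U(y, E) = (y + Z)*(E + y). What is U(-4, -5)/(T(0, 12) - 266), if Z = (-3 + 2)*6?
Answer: -45/133 ≈ -0.33835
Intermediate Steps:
Z = -6 (Z = -1*6 = -6)
U(y, E) = (-6 + y)*(E + y) (U(y, E) = (y - 6)*(E + y) = (-6 + y)*(E + y))
U(-4, -5)/(T(0, 12) - 266) = ((-4)² - 6*(-5) - 6*(-4) - 5*(-4))/(0*12 - 266) = (16 + 30 + 24 + 20)/(0 - 266) = 90/(-266) = 90*(-1/266) = -45/133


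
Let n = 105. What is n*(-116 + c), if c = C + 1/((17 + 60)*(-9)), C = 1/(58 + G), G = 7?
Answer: -5224592/429 ≈ -12179.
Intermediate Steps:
C = 1/65 (C = 1/(58 + 7) = 1/65 ≈ 0.015385)
c = 628/45045 (c = 1/65 + 1/((17 + 60)*(-9)) = 1/65 - ⅑/77 = 1/65 + (1/77)*(-⅑) = 1/65 - 1/693 = 628/45045 ≈ 0.013942)
n*(-116 + c) = 105*(-116 + 628/45045) = 105*(-5224592/45045) = -5224592/429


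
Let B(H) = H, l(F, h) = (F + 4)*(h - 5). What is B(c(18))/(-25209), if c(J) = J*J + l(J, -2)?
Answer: -170/25209 ≈ -0.0067436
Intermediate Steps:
l(F, h) = (-5 + h)*(4 + F) (l(F, h) = (4 + F)*(-5 + h) = (-5 + h)*(4 + F))
c(J) = -28 + J² - 7*J (c(J) = J*J + (-20 - 5*J + 4*(-2) + J*(-2)) = J² + (-20 - 5*J - 8 - 2*J) = J² + (-28 - 7*J) = -28 + J² - 7*J)
B(c(18))/(-25209) = (-28 + 18² - 7*18)/(-25209) = (-28 + 324 - 126)*(-1/25209) = 170*(-1/25209) = -170/25209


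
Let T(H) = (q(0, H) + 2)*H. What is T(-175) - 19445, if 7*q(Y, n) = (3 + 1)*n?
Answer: -2295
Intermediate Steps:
q(Y, n) = 4*n/7 (q(Y, n) = ((3 + 1)*n)/7 = (4*n)/7 = 4*n/7)
T(H) = H*(2 + 4*H/7) (T(H) = (4*H/7 + 2)*H = (2 + 4*H/7)*H = H*(2 + 4*H/7))
T(-175) - 19445 = (2/7)*(-175)*(7 + 2*(-175)) - 19445 = (2/7)*(-175)*(7 - 350) - 19445 = (2/7)*(-175)*(-343) - 19445 = 17150 - 19445 = -2295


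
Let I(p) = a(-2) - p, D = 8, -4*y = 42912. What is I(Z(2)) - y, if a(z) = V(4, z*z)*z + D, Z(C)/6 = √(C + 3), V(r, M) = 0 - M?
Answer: 10744 - 6*√5 ≈ 10731.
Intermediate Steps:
y = -10728 (y = -¼*42912 = -10728)
V(r, M) = -M
Z(C) = 6*√(3 + C) (Z(C) = 6*√(C + 3) = 6*√(3 + C))
a(z) = 8 - z³ (a(z) = (-z*z)*z + 8 = (-z²)*z + 8 = -z³ + 8 = 8 - z³)
I(p) = 16 - p (I(p) = (8 - 1*(-2)³) - p = (8 - 1*(-8)) - p = (8 + 8) - p = 16 - p)
I(Z(2)) - y = (16 - 6*√(3 + 2)) - 1*(-10728) = (16 - 6*√5) + 10728 = 10744 - 6*√5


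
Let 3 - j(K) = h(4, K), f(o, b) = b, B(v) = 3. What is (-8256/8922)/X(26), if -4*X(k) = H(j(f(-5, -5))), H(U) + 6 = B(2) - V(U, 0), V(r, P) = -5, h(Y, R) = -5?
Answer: 2752/1487 ≈ 1.8507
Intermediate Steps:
j(K) = 8 (j(K) = 3 - 1*(-5) = 3 + 5 = 8)
H(U) = 2 (H(U) = -6 + (3 - 1*(-5)) = -6 + (3 + 5) = -6 + 8 = 2)
X(k) = -½ (X(k) = -¼*2 = -½)
(-8256/8922)/X(26) = (-8256/8922)/(-½) = -8256*1/8922*(-2) = -1376/1487*(-2) = 2752/1487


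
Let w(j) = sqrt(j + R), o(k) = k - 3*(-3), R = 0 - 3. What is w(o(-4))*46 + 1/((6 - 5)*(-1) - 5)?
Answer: -1/6 + 46*sqrt(2) ≈ 64.887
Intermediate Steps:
R = -3
o(k) = 9 + k (o(k) = k + 9 = 9 + k)
w(j) = sqrt(-3 + j) (w(j) = sqrt(j - 3) = sqrt(-3 + j))
w(o(-4))*46 + 1/((6 - 5)*(-1) - 5) = sqrt(-3 + (9 - 4))*46 + 1/((6 - 5)*(-1) - 5) = sqrt(-3 + 5)*46 + 1/(1*(-1) - 5) = sqrt(2)*46 + 1/(-1 - 5) = 46*sqrt(2) + 1/(-6) = 46*sqrt(2) - 1/6 = -1/6 + 46*sqrt(2)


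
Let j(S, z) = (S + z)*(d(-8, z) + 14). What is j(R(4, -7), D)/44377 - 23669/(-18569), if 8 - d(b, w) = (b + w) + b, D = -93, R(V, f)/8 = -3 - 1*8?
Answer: 610069654/824036513 ≈ 0.74034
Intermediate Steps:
R(V, f) = -88 (R(V, f) = 8*(-3 - 1*8) = 8*(-3 - 8) = 8*(-11) = -88)
d(b, w) = 8 - w - 2*b (d(b, w) = 8 - ((b + w) + b) = 8 - (w + 2*b) = 8 + (-w - 2*b) = 8 - w - 2*b)
j(S, z) = (38 - z)*(S + z) (j(S, z) = (S + z)*((8 - z - 2*(-8)) + 14) = (S + z)*((8 - z + 16) + 14) = (S + z)*((24 - z) + 14) = (S + z)*(38 - z) = (38 - z)*(S + z))
j(R(4, -7), D)/44377 - 23669/(-18569) = (-1*(-93)² + 38*(-88) + 38*(-93) - 1*(-88)*(-93))/44377 - 23669/(-18569) = (-1*8649 - 3344 - 3534 - 8184)*(1/44377) - 23669*(-1/18569) = (-8649 - 3344 - 3534 - 8184)*(1/44377) + 23669/18569 = -23711*1/44377 + 23669/18569 = -23711/44377 + 23669/18569 = 610069654/824036513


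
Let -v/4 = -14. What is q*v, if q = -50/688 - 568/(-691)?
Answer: 1246819/29713 ≈ 41.962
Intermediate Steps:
v = 56 (v = -4*(-14) = 56)
q = 178117/237704 (q = -50*1/688 - 568*(-1/691) = -25/344 + 568/691 = 178117/237704 ≈ 0.74932)
q*v = (178117/237704)*56 = 1246819/29713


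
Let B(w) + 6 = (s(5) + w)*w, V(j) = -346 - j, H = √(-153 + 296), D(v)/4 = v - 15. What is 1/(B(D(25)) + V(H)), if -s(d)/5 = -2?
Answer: 1648/2715761 + √143/2715761 ≈ 0.00061123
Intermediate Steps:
D(v) = -60 + 4*v (D(v) = 4*(v - 15) = 4*(-15 + v) = -60 + 4*v)
s(d) = 10 (s(d) = -5*(-2) = 10)
H = √143 ≈ 11.958
B(w) = -6 + w*(10 + w) (B(w) = -6 + (10 + w)*w = -6 + w*(10 + w))
1/(B(D(25)) + V(H)) = 1/((-6 + (-60 + 4*25)² + 10*(-60 + 4*25)) + (-346 - √143)) = 1/((-6 + (-60 + 100)² + 10*(-60 + 100)) + (-346 - √143)) = 1/((-6 + 40² + 10*40) + (-346 - √143)) = 1/((-6 + 1600 + 400) + (-346 - √143)) = 1/(1994 + (-346 - √143)) = 1/(1648 - √143)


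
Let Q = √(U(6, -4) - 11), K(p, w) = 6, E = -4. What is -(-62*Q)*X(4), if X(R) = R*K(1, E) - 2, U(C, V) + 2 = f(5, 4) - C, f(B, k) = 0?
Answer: 1364*I*√19 ≈ 5945.5*I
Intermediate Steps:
U(C, V) = -2 - C (U(C, V) = -2 + (0 - C) = -2 - C)
X(R) = -2 + 6*R (X(R) = R*6 - 2 = 6*R - 2 = -2 + 6*R)
Q = I*√19 (Q = √((-2 - 1*6) - 11) = √((-2 - 6) - 11) = √(-8 - 11) = √(-19) = I*√19 ≈ 4.3589*I)
-(-62*Q)*X(4) = -(-62*I*√19)*(-2 + 6*4) = -(-62*I*√19)*(-2 + 24) = -(-62*I*√19)*22 = -(-1364)*I*√19 = 1364*I*√19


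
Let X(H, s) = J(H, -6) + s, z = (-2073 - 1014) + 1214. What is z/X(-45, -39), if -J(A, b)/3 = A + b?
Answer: -1873/114 ≈ -16.430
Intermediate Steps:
z = -1873 (z = -3087 + 1214 = -1873)
J(A, b) = -3*A - 3*b (J(A, b) = -3*(A + b) = -3*A - 3*b)
X(H, s) = 18 + s - 3*H (X(H, s) = (-3*H - 3*(-6)) + s = (-3*H + 18) + s = (18 - 3*H) + s = 18 + s - 3*H)
z/X(-45, -39) = -1873/(18 - 39 - 3*(-45)) = -1873/(18 - 39 + 135) = -1873/114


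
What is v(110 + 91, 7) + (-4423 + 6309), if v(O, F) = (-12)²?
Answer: 2030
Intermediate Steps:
v(O, F) = 144
v(110 + 91, 7) + (-4423 + 6309) = 144 + (-4423 + 6309) = 144 + 1886 = 2030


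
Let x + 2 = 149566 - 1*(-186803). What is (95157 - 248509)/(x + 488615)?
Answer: -76676/412491 ≈ -0.18589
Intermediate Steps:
x = 336367 (x = -2 + (149566 - 1*(-186803)) = -2 + (149566 + 186803) = -2 + 336369 = 336367)
(95157 - 248509)/(x + 488615) = (95157 - 248509)/(336367 + 488615) = -153352/824982 = -153352*1/824982 = -76676/412491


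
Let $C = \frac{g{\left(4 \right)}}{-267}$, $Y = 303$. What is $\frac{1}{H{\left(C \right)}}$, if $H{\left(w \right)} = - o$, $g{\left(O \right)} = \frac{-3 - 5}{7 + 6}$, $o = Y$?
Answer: $- \frac{1}{303} \approx -0.0033003$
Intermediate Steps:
$o = 303$
$g{\left(O \right)} = - \frac{8}{13}$
$C = \frac{8}{3471}$ ($C = - \frac{8}{13 \left(-267\right)} = \left(- \frac{8}{13}\right) \left(- \frac{1}{267}\right) = \frac{8}{3471} \approx 0.0023048$)
$H{\left(w \right)} = -303$ ($H{\left(w \right)} = \left(-1\right) 303 = -303$)
$\frac{1}{H{\left(C \right)}} = \frac{1}{-303} = - \frac{1}{303}$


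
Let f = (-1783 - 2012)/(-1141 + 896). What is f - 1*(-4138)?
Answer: 203521/49 ≈ 4153.5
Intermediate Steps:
f = 759/49 (f = -3795/(-245) = -3795*(-1/245) = 759/49 ≈ 15.490)
f - 1*(-4138) = 759/49 - 1*(-4138) = 759/49 + 4138 = 203521/49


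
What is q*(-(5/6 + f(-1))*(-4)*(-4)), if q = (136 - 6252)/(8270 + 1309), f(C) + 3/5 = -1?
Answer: -1125344/143685 ≈ -7.8320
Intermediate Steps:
f(C) = -8/5 (f(C) = -⅗ - 1 = -8/5)
q = -6116/9579 ≈ -0.63848
q*(-(5/6 + f(-1))*(-4)*(-4)) = -6116*(-(5/6 - 8/5)*(-4))*(-4)/9579 = -6116*(-(5*(⅙) - 8/5)*(-4))*(-4)/9579 = -6116*(-(⅚ - 8/5)*(-4))*(-4)/9579 = -6116*(-(-23)*(-4)/30)*(-4)/9579 = -6116*(-1*46/15)*(-4)/9579 = -(-281336)*(-4)/143685 = -6116/9579*184/15 = -1125344/143685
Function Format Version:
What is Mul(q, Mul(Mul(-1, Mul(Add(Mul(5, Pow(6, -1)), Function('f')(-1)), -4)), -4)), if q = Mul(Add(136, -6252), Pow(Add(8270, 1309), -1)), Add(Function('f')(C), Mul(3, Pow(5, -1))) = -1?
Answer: Rational(-1125344, 143685) ≈ -7.8320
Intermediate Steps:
Function('f')(C) = Rational(-8, 5) (Function('f')(C) = Add(Rational(-3, 5), -1) = Rational(-8, 5))
q = Rational(-6116, 9579) (q = Mul(-6116, Pow(9579, -1)) = Mul(-6116, Rational(1, 9579)) = Rational(-6116, 9579) ≈ -0.63848)
Mul(q, Mul(Mul(-1, Mul(Add(Mul(5, Pow(6, -1)), Function('f')(-1)), -4)), -4)) = Mul(Rational(-6116, 9579), Mul(Mul(-1, Mul(Add(Mul(5, Pow(6, -1)), Rational(-8, 5)), -4)), -4)) = Mul(Rational(-6116, 9579), Mul(Mul(-1, Mul(Add(Mul(5, Rational(1, 6)), Rational(-8, 5)), -4)), -4)) = Mul(Rational(-6116, 9579), Mul(Mul(-1, Mul(Add(Rational(5, 6), Rational(-8, 5)), -4)), -4)) = Mul(Rational(-6116, 9579), Mul(Mul(-1, Mul(Rational(-23, 30), -4)), -4)) = Mul(Rational(-6116, 9579), Mul(Mul(-1, Rational(46, 15)), -4)) = Mul(Rational(-6116, 9579), Mul(Rational(-46, 15), -4)) = Mul(Rational(-6116, 9579), Rational(184, 15)) = Rational(-1125344, 143685)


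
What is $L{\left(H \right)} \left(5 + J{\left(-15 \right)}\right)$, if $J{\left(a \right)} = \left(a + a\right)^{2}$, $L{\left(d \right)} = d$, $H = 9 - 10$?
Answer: $-905$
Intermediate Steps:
$H = -1$ ($H = 9 - 10 = -1$)
$J{\left(a \right)} = 4 a^{2}$ ($J{\left(a \right)} = \left(2 a\right)^{2} = 4 a^{2}$)
$L{\left(H \right)} \left(5 + J{\left(-15 \right)}\right) = - (5 + 4 \left(-15\right)^{2}) = - (5 + 4 \cdot 225) = - (5 + 900) = \left(-1\right) 905 = -905$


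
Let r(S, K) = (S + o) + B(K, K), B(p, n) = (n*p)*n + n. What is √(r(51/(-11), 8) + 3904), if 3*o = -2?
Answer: √4811961/33 ≈ 66.473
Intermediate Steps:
o = -⅔ (o = (⅓)*(-2) = -⅔ ≈ -0.66667)
B(p, n) = n + p*n² (B(p, n) = p*n² + n = n + p*n²)
r(S, K) = -⅔ + S + K*(1 + K²) (r(S, K) = (S - ⅔) + K*(1 + K*K) = (-⅔ + S) + K*(1 + K²) = -⅔ + S + K*(1 + K²))
√(r(51/(-11), 8) + 3904) = √((-⅔ + 8 + 51/(-11) + 8³) + 3904) = √((-⅔ + 8 + 51*(-1/11) + 512) + 3904) = √((-⅔ + 8 - 51/11 + 512) + 3904) = √(16985/33 + 3904) = √(145817/33) = √4811961/33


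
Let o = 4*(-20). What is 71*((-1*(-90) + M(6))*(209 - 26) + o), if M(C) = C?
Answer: 1241648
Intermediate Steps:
o = -80
71*((-1*(-90) + M(6))*(209 - 26) + o) = 71*((-1*(-90) + 6)*(209 - 26) - 80) = 71*((90 + 6)*183 - 80) = 71*(96*183 - 80) = 71*(17568 - 80) = 71*17488 = 1241648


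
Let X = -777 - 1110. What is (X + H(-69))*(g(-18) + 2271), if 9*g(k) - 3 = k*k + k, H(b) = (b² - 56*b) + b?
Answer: 15374268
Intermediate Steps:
H(b) = b² - 55*b
g(k) = ⅓ + k/9 + k²/9 (g(k) = ⅓ + (k*k + k)/9 = ⅓ + (k² + k)/9 = ⅓ + (k + k²)/9 = ⅓ + (k/9 + k²/9) = ⅓ + k/9 + k²/9)
X = -1887
(X + H(-69))*(g(-18) + 2271) = (-1887 - 69*(-55 - 69))*((⅓ + (⅑)*(-18) + (⅑)*(-18)²) + 2271) = (-1887 - 69*(-124))*((⅓ - 2 + (⅑)*324) + 2271) = (-1887 + 8556)*((⅓ - 2 + 36) + 2271) = 6669*(103/3 + 2271) = 6669*(6916/3) = 15374268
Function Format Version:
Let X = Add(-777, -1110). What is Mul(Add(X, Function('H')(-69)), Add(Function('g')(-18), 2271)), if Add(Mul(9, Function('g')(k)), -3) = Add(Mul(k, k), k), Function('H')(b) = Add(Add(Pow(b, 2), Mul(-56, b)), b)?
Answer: 15374268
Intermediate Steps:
Function('H')(b) = Add(Pow(b, 2), Mul(-55, b))
Function('g')(k) = Add(Rational(1, 3), Mul(Rational(1, 9), k), Mul(Rational(1, 9), Pow(k, 2))) (Function('g')(k) = Add(Rational(1, 3), Mul(Rational(1, 9), Add(Mul(k, k), k))) = Add(Rational(1, 3), Mul(Rational(1, 9), Add(Pow(k, 2), k))) = Add(Rational(1, 3), Mul(Rational(1, 9), Add(k, Pow(k, 2)))) = Add(Rational(1, 3), Add(Mul(Rational(1, 9), k), Mul(Rational(1, 9), Pow(k, 2)))) = Add(Rational(1, 3), Mul(Rational(1, 9), k), Mul(Rational(1, 9), Pow(k, 2))))
X = -1887
Mul(Add(X, Function('H')(-69)), Add(Function('g')(-18), 2271)) = Mul(Add(-1887, Mul(-69, Add(-55, -69))), Add(Add(Rational(1, 3), Mul(Rational(1, 9), -18), Mul(Rational(1, 9), Pow(-18, 2))), 2271)) = Mul(Add(-1887, Mul(-69, -124)), Add(Add(Rational(1, 3), -2, Mul(Rational(1, 9), 324)), 2271)) = Mul(Add(-1887, 8556), Add(Add(Rational(1, 3), -2, 36), 2271)) = Mul(6669, Add(Rational(103, 3), 2271)) = Mul(6669, Rational(6916, 3)) = 15374268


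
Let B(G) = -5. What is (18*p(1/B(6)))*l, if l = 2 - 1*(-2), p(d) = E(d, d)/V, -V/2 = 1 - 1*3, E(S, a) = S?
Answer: -18/5 ≈ -3.6000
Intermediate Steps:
V = 4 (V = -2*(1 - 1*3) = -2*(1 - 3) = -2*(-2) = 4)
p(d) = d/4
l = 4 (l = 2 + 2 = 4)
(18*p(1/B(6)))*l = (18*((¼)/(-5)))*4 = (18*((¼)*(-⅕)))*4 = (18*(-1/20))*4 = -9/10*4 = -18/5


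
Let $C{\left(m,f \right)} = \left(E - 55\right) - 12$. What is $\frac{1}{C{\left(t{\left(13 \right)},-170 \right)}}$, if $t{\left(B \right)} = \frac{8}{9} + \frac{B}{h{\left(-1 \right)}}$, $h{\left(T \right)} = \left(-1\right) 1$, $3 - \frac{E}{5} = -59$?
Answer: $\frac{1}{243} \approx 0.0041152$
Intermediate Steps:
$E = 310$ ($E = 15 - -295 = 15 + 295 = 310$)
$h{\left(T \right)} = -1$
$t{\left(B \right)} = \frac{8}{9} - B$ ($t{\left(B \right)} = \frac{8}{9} + \frac{B}{-1} = 8 \cdot \frac{1}{9} + B \left(-1\right) = \frac{8}{9} - B$)
$C{\left(m,f \right)} = 243$ ($C{\left(m,f \right)} = \left(310 - 55\right) - 12 = 255 - 12 = 243$)
$\frac{1}{C{\left(t{\left(13 \right)},-170 \right)}} = \frac{1}{243}$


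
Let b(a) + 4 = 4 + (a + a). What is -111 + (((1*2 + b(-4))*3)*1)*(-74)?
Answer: 1221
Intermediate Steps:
b(a) = 2*a (b(a) = -4 + (4 + (a + a)) = -4 + (4 + 2*a) = 2*a)
-111 + (((1*2 + b(-4))*3)*1)*(-74) = -111 + (((1*2 + 2*(-4))*3)*1)*(-74) = -111 + (((2 - 8)*3)*1)*(-74) = -111 + (-6*3*1)*(-74) = -111 - 18*1*(-74) = -111 - 18*(-74) = -111 + 1332 = 1221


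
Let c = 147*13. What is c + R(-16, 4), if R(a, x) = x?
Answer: 1915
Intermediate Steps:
c = 1911
c + R(-16, 4) = 1911 + 4 = 1915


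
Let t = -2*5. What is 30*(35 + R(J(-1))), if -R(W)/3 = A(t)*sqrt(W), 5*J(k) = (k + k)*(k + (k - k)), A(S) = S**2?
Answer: 1050 - 1800*sqrt(10) ≈ -4642.1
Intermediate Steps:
t = -10
J(k) = 2*k**2/5 (J(k) = ((k + k)*(k + (k - k)))/5 = ((2*k)*(k + 0))/5 = ((2*k)*k)/5 = (2*k**2)/5 = 2*k**2/5)
R(W) = -300*sqrt(W) (R(W) = -3*(-10)**2*sqrt(W) = -300*sqrt(W))
30*(35 + R(J(-1))) = 30*(35 - 300*sqrt(2/5)) = 30*(35 - 300*sqrt(10)/5) = 30*(35 - 60*sqrt(10)) = 1050 - 1800*sqrt(10)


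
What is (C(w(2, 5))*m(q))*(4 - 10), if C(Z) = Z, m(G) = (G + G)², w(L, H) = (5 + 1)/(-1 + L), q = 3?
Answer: -1296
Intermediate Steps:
w(L, H) = 6/(-1 + L)
m(G) = 4*G² (m(G) = (2*G)² = 4*G²)
(C(w(2, 5))*m(q))*(4 - 10) = ((6/(-1 + 2))*(4*3²))*(4 - 10) = ((6/1)*(4*9))*(-6) = ((6*1)*36)*(-6) = (6*36)*(-6) = 216*(-6) = -1296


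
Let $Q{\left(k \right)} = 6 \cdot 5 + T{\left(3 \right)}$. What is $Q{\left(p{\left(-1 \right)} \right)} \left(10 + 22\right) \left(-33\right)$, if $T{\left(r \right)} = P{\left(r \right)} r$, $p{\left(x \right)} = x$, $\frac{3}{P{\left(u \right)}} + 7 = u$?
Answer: $-29304$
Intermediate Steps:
$P{\left(u \right)} = \frac{3}{-7 + u}$
$T{\left(r \right)} = \frac{3 r}{-7 + r}$ ($T{\left(r \right)} = \frac{3}{-7 + r} r = \frac{3 r}{-7 + r}$)
$Q{\left(k \right)} = \frac{111}{4}$ ($Q{\left(k \right)} = 6 \cdot 5 + 3 \cdot 3 \frac{1}{-7 + 3} = 30 + 3 \cdot 3 \frac{1}{-4} = 30 + 3 \cdot 3 \left(- \frac{1}{4}\right) = 30 - \frac{9}{4} = \frac{111}{4}$)
$Q{\left(p{\left(-1 \right)} \right)} \left(10 + 22\right) \left(-33\right) = \frac{111 \left(10 + 22\right)}{4} \left(-33\right) = \frac{111}{4} \cdot 32 \left(-33\right) = 888 \left(-33\right) = -29304$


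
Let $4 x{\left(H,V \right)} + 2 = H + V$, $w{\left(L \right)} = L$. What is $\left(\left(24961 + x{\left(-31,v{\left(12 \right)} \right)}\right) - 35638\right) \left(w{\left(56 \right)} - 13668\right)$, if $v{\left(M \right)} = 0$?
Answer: $145447623$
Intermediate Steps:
$x{\left(H,V \right)} = - \frac{1}{2} + \frac{H}{4} + \frac{V}{4}$ ($x{\left(H,V \right)} = - \frac{1}{2} + \frac{H + V}{4} = - \frac{1}{2} + \left(\frac{H}{4} + \frac{V}{4}\right) = - \frac{1}{2} + \frac{H}{4} + \frac{V}{4}$)
$\left(\left(24961 + x{\left(-31,v{\left(12 \right)} \right)}\right) - 35638\right) \left(w{\left(56 \right)} - 13668\right) = \left(\left(24961 + \left(- \frac{1}{2} + \frac{1}{4} \left(-31\right) + \frac{1}{4} \cdot 0\right)\right) - 35638\right) \left(56 - 13668\right) = \left(\left(24961 - \frac{33}{4}\right) - 35638\right) \left(-13612\right) = \left(\frac{99811}{4} - 35638\right) \left(-13612\right) = \left(- \frac{42741}{4}\right) \left(-13612\right) = 145447623$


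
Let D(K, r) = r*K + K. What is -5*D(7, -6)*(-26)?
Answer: -4550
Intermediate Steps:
D(K, r) = K + K*r (D(K, r) = K*r + K = K + K*r)
-5*D(7, -6)*(-26) = -35*(1 - 6)*(-26) = -35*(-5)*(-26) = -5*(-35)*(-26) = 175*(-26) = -4550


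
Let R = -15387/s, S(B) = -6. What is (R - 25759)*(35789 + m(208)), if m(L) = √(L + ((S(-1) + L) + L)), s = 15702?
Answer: -4825349807915/5234 - 134827735*√618/5234 ≈ -9.2256e+8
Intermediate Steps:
R = -5129/5234 (R = -15387/15702 = -15387*1/15702 = -5129/5234 ≈ -0.97994)
m(L) = √(-6 + 3*L) (m(L) = √(L + ((-6 + L) + L)) = √(L + (-6 + 2*L)) = √(-6 + 3*L))
(R - 25759)*(35789 + m(208)) = (-5129/5234 - 25759)*(35789 + √(-6 + 3*208)) = -134827735*(35789 + √(-6 + 624))/5234 = -134827735*(35789 + √618)/5234 = -4825349807915/5234 - 134827735*√618/5234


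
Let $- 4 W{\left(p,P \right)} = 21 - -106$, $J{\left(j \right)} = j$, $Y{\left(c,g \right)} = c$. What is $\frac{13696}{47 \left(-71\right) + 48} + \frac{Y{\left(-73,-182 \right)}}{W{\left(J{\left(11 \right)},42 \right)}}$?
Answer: $- \frac{779004}{417703} \approx -1.865$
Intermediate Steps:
$W{\left(p,P \right)} = - \frac{127}{4}$ ($W{\left(p,P \right)} = - \frac{21 - -106}{4} = - \frac{21 + 106}{4} = \left(- \frac{1}{4}\right) 127 = - \frac{127}{4}$)
$\frac{13696}{47 \left(-71\right) + 48} + \frac{Y{\left(-73,-182 \right)}}{W{\left(J{\left(11 \right)},42 \right)}} = \frac{13696}{47 \left(-71\right) + 48} - \frac{73}{- \frac{127}{4}} = \frac{13696}{-3337 + 48} - - \frac{292}{127} = \frac{13696}{-3289} + \frac{292}{127} = 13696 \left(- \frac{1}{3289}\right) + \frac{292}{127} = - \frac{13696}{3289} + \frac{292}{127} = - \frac{779004}{417703}$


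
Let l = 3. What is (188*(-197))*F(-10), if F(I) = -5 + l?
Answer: 74072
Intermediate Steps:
F(I) = -2 (F(I) = -5 + 3 = -2)
(188*(-197))*F(-10) = (188*(-197))*(-2) = -37036*(-2) = 74072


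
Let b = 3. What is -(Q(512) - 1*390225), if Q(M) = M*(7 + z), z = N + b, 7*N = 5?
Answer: 2693175/7 ≈ 3.8474e+5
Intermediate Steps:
N = 5/7 (N = (1/7)*5 = 5/7 ≈ 0.71429)
z = 26/7 (z = 5/7 + 3 = 26/7 ≈ 3.7143)
Q(M) = 75*M/7 (Q(M) = M*(7 + 26/7) = M*(75/7) = 75*M/7)
-(Q(512) - 1*390225) = -((75/7)*512 - 1*390225) = -(38400/7 - 390225) = -1*(-2693175/7) = 2693175/7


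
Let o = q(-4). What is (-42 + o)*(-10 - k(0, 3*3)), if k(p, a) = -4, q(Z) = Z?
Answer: 276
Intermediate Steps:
o = -4
(-42 + o)*(-10 - k(0, 3*3)) = (-42 - 4)*(-10 - 1*(-4)) = -46*(-10 + 4) = -46*(-6) = 276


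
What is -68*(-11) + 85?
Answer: 833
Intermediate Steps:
-68*(-11) + 85 = 748 + 85 = 833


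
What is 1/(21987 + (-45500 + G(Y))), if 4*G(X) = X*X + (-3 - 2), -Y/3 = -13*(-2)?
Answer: -4/87973 ≈ -4.5469e-5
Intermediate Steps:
Y = -78 (Y = -(-39)*(-2) = -3*26 = -78)
G(X) = -5/4 + X²/4 (G(X) = (X*X + (-3 - 2))/4 = (X² - 5)/4 = (-5 + X²)/4 = -5/4 + X²/4)
1/(21987 + (-45500 + G(Y))) = 1/(21987 + (-45500 + (-5/4 + (¼)*(-78)²))) = 1/(21987 + (-45500 + (-5/4 + (¼)*6084))) = 1/(21987 + (-45500 + (-5/4 + 1521))) = 1/(21987 + (-45500 + 6079/4)) = 1/(21987 - 175921/4) = 1/(-87973/4) = -4/87973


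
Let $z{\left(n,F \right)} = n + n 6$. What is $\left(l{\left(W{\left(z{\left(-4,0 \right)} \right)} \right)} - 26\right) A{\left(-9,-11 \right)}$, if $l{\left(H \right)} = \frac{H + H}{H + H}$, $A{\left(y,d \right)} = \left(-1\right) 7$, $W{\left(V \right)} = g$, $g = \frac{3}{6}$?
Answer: $175$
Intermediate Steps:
$g = \frac{1}{2}$ ($g = 3 \cdot \frac{1}{6} = \frac{1}{2} \approx 0.5$)
$z{\left(n,F \right)} = 7 n$ ($z{\left(n,F \right)} = n + 6 n = 7 n$)
$W{\left(V \right)} = \frac{1}{2}$
$A{\left(y,d \right)} = -7$
$l{\left(H \right)} = 1$ ($l{\left(H \right)} = \frac{2 H}{2 H} = 2 H \frac{1}{2 H} = 1$)
$\left(l{\left(W{\left(z{\left(-4,0 \right)} \right)} \right)} - 26\right) A{\left(-9,-11 \right)} = \left(1 - 26\right) \left(-7\right) = \left(-25\right) \left(-7\right) = 175$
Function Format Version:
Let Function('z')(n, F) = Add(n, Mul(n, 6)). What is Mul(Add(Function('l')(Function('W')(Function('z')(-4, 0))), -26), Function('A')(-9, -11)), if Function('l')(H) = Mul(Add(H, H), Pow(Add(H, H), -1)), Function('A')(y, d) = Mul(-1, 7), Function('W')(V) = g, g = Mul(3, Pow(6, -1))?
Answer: 175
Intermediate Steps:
g = Rational(1, 2) (g = Mul(3, Rational(1, 6)) = Rational(1, 2) ≈ 0.50000)
Function('z')(n, F) = Mul(7, n) (Function('z')(n, F) = Add(n, Mul(6, n)) = Mul(7, n))
Function('W')(V) = Rational(1, 2)
Function('A')(y, d) = -7
Function('l')(H) = 1 (Function('l')(H) = Mul(Mul(2, H), Pow(Mul(2, H), -1)) = Mul(Mul(2, H), Mul(Rational(1, 2), Pow(H, -1))) = 1)
Mul(Add(Function('l')(Function('W')(Function('z')(-4, 0))), -26), Function('A')(-9, -11)) = Mul(Add(1, -26), -7) = Mul(-25, -7) = 175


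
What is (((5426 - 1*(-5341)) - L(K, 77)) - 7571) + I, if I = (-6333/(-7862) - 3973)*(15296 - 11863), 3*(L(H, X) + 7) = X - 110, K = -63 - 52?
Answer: -107185237701/7862 ≈ -1.3633e+7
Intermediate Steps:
K = -115
L(H, X) = -131/3 + X/3 (L(H, X) = -7 + (X - 110)/3 = -7 + (-110 + X)/3 = -7 + (-110/3 + X/3) = -131/3 + X/3)
I = -107210506169/7862 (I = (-6333*(-1/7862) - 3973)*3433 = (6333/7862 - 3973)*3433 = -31229393/7862*3433 = -107210506169/7862 ≈ -1.3637e+7)
(((5426 - 1*(-5341)) - L(K, 77)) - 7571) + I = (((5426 - 1*(-5341)) - (-131/3 + (1/3)*77)) - 7571) - 107210506169/7862 = (((5426 + 5341) - (-131/3 + 77/3)) - 7571) - 107210506169/7862 = ((10767 - 1*(-18)) - 7571) - 107210506169/7862 = ((10767 + 18) - 7571) - 107210506169/7862 = (10785 - 7571) - 107210506169/7862 = 3214 - 107210506169/7862 = -107185237701/7862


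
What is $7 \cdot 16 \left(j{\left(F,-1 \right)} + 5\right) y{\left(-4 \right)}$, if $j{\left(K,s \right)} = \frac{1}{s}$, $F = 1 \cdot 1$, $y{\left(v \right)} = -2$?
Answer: $-896$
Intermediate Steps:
$F = 1$
$7 \cdot 16 \left(j{\left(F,-1 \right)} + 5\right) y{\left(-4 \right)} = 7 \cdot 16 \left(\frac{1}{-1} + 5\right) \left(-2\right) = 112 \left(-1 + 5\right) \left(-2\right) = 112 \cdot 4 \left(-2\right) = 112 \left(-8\right) = -896$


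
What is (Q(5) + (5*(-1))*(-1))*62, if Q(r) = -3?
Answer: 124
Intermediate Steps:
(Q(5) + (5*(-1))*(-1))*62 = (-3 + (5*(-1))*(-1))*62 = (-3 - 5*(-1))*62 = (-3 + 5)*62 = 2*62 = 124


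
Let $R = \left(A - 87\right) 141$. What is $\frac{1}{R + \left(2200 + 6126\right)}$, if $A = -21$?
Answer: $- \frac{1}{6902} \approx -0.00014489$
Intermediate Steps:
$R = -15228$ ($R = \left(-21 - 87\right) 141 = \left(-108\right) 141 = -15228$)
$\frac{1}{R + \left(2200 + 6126\right)} = \frac{1}{-15228 + \left(2200 + 6126\right)} = \frac{1}{-15228 + 8326} = \frac{1}{-6902} = - \frac{1}{6902}$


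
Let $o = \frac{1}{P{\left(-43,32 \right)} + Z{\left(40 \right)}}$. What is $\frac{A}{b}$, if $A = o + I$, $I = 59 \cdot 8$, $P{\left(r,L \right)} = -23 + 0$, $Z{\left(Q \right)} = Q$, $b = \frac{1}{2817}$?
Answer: $\frac{22606425}{17} \approx 1.3298 \cdot 10^{6}$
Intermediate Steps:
$b = \frac{1}{2817} \approx 0.00035499$
$P{\left(r,L \right)} = -23$
$o = \frac{1}{17}$ ($o = \frac{1}{-23 + 40} = \frac{1}{17} \approx 0.058824$)
$I = 472$
$A = \frac{8025}{17}$ ($A = \frac{1}{17} + 472 = \frac{8025}{17} \approx 472.06$)
$\frac{A}{b} = \frac{8025 \frac{1}{\frac{1}{2817}}}{17} = \frac{8025}{17} \cdot 2817 = \frac{22606425}{17}$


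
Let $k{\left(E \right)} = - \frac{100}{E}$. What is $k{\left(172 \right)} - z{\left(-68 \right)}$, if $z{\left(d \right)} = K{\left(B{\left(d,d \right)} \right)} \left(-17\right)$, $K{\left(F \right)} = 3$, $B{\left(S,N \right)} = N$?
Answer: $\frac{2168}{43} \approx 50.419$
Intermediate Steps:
$z{\left(d \right)} = -51$ ($z{\left(d \right)} = 3 \left(-17\right) = -51$)
$k{\left(172 \right)} - z{\left(-68 \right)} = - \frac{100}{172} - -51 = \left(-100\right) \frac{1}{172} + 51 = - \frac{25}{43} + 51 = \frac{2168}{43}$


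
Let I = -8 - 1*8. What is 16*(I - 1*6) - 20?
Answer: -372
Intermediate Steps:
I = -16 (I = -8 - 8 = -16)
16*(I - 1*6) - 20 = 16*(-16 - 1*6) - 20 = 16*(-16 - 6) - 20 = 16*(-22) - 20 = -352 - 20 = -372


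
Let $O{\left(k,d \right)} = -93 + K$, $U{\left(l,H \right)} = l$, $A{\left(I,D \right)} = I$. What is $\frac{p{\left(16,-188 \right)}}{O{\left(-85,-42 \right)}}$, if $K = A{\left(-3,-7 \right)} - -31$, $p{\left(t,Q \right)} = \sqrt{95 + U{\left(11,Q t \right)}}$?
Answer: $- \frac{\sqrt{106}}{65} \approx -0.15839$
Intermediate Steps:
$p{\left(t,Q \right)} = \sqrt{106}$ ($p{\left(t,Q \right)} = \sqrt{95 + 11} = \sqrt{106}$)
$K = 28$ ($K = -3 - -31 = -3 + 31 = 28$)
$O{\left(k,d \right)} = -65$ ($O{\left(k,d \right)} = -93 + 28 = -65$)
$\frac{p{\left(16,-188 \right)}}{O{\left(-85,-42 \right)}} = \frac{\sqrt{106}}{-65} = \sqrt{106} \left(- \frac{1}{65}\right) = - \frac{\sqrt{106}}{65}$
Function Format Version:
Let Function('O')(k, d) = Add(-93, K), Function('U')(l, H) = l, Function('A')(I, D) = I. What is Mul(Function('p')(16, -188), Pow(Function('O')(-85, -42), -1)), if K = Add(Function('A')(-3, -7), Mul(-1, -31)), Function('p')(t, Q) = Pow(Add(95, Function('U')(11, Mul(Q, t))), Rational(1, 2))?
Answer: Mul(Rational(-1, 65), Pow(106, Rational(1, 2))) ≈ -0.15839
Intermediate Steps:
Function('p')(t, Q) = Pow(106, Rational(1, 2)) (Function('p')(t, Q) = Pow(Add(95, 11), Rational(1, 2)) = Pow(106, Rational(1, 2)))
K = 28 (K = Add(-3, Mul(-1, -31)) = Add(-3, 31) = 28)
Function('O')(k, d) = -65 (Function('O')(k, d) = Add(-93, 28) = -65)
Mul(Function('p')(16, -188), Pow(Function('O')(-85, -42), -1)) = Mul(Pow(106, Rational(1, 2)), Pow(-65, -1)) = Mul(Pow(106, Rational(1, 2)), Rational(-1, 65)) = Mul(Rational(-1, 65), Pow(106, Rational(1, 2)))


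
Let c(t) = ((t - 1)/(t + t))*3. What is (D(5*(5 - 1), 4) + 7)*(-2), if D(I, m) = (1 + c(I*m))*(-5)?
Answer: 173/16 ≈ 10.813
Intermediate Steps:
c(t) = 3*(-1 + t)/(2*t) (c(t) = ((-1 + t)/((2*t)))*3 = ((-1 + t)*(1/(2*t)))*3 = ((-1 + t)/(2*t))*3 = 3*(-1 + t)/(2*t))
D(I, m) = -5 - 15*(-1 + I*m)/(2*I*m) (D(I, m) = (1 + 3*(-1 + I*m)/(2*((I*m))))*(-5) = (1 + 3*(1/(I*m))*(-1 + I*m)/2)*(-5) = (1 + 3*(-1 + I*m)/(2*I*m))*(-5) = -5 - 15*(-1 + I*m)/(2*I*m))
(D(5*(5 - 1), 4) + 7)*(-2) = ((-25/2 + (15/2)/((5*(5 - 1))*4)) + 7)*(-2) = ((-25/2 + (15/2)*(¼)/(5*4)) + 7)*(-2) = ((-25/2 + (15/2)*(¼)/20) + 7)*(-2) = ((-25/2 + (15/2)*(1/20)*(¼)) + 7)*(-2) = ((-25/2 + 3/32) + 7)*(-2) = (-397/32 + 7)*(-2) = -173/32*(-2) = 173/16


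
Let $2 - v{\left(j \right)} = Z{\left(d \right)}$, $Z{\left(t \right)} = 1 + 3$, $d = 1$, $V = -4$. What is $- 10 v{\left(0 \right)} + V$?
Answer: $16$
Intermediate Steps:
$Z{\left(t \right)} = 4$
$v{\left(j \right)} = -2$ ($v{\left(j \right)} = 2 - 4 = -2$)
$- 10 v{\left(0 \right)} + V = \left(-10\right) \left(-2\right) - 4 = 20 - 4 = 16$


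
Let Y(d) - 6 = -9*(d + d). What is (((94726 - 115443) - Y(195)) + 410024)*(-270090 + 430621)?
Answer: 63058342641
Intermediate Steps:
Y(d) = 6 - 18*d (Y(d) = 6 - 9*(d + d) = 6 - 18*d)
(((94726 - 115443) - Y(195)) + 410024)*(-270090 + 430621) = (((94726 - 115443) - (6 - 18*195)) + 410024)*(-270090 + 430621) = ((-20717 - (6 - 3510)) + 410024)*160531 = ((-20717 - 1*(-3504)) + 410024)*160531 = ((-20717 + 3504) + 410024)*160531 = (-17213 + 410024)*160531 = 392811*160531 = 63058342641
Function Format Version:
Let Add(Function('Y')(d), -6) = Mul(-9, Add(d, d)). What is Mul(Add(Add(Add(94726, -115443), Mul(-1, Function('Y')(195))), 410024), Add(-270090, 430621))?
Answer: 63058342641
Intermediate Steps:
Function('Y')(d) = Add(6, Mul(-18, d)) (Function('Y')(d) = Add(6, Mul(-9, Add(d, d))) = Add(6, Mul(-9, Mul(2, d))) = Add(6, Mul(-18, d)))
Mul(Add(Add(Add(94726, -115443), Mul(-1, Function('Y')(195))), 410024), Add(-270090, 430621)) = Mul(Add(Add(Add(94726, -115443), Mul(-1, Add(6, Mul(-18, 195)))), 410024), Add(-270090, 430621)) = Mul(Add(Add(-20717, Mul(-1, Add(6, -3510))), 410024), 160531) = Mul(Add(Add(-20717, Mul(-1, -3504)), 410024), 160531) = Mul(Add(Add(-20717, 3504), 410024), 160531) = Mul(Add(-17213, 410024), 160531) = Mul(392811, 160531) = 63058342641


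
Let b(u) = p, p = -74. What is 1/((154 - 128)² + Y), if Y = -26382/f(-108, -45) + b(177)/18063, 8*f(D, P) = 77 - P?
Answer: -1101843/1161310910 ≈ -0.00094879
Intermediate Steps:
b(u) = -74
f(D, P) = 77/8 - P/8 (f(D, P) = (77 - P)/8 = 77/8 - P/8)
Y = -1906156778/1101843 (Y = -26382/(77/8 - ⅛*(-45)) - 74/18063 = -26382/(77/8 + 45/8) - 74*1/18063 = -26382/61/4 - 74/18063 = -26382*4/61 - 74/18063 = -105528/61 - 74/18063 = -1906156778/1101843 ≈ -1730.0)
1/((154 - 128)² + Y) = 1/((154 - 128)² - 1906156778/1101843) = 1/(26² - 1906156778/1101843) = 1/(676 - 1906156778/1101843) = 1/(-1161310910/1101843) = -1101843/1161310910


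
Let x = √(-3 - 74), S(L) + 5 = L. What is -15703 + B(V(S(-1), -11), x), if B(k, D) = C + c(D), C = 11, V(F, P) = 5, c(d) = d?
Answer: -15692 + I*√77 ≈ -15692.0 + 8.775*I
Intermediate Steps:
S(L) = -5 + L
x = I*√77 (x = √(-77) = I*√77 ≈ 8.775*I)
B(k, D) = 11 + D
-15703 + B(V(S(-1), -11), x) = -15703 + (11 + I*√77) = -15692 + I*√77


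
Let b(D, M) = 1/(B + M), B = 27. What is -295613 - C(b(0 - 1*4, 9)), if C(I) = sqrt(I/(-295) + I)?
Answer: -295613 - 7*sqrt(1770)/1770 ≈ -2.9561e+5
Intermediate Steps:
b(D, M) = 1/(27 + M)
C(I) = 7*sqrt(1770)*sqrt(I)/295 (C(I) = sqrt(I*(-1/295) + I) = sqrt(-I/295 + I) = sqrt(294*I/295) = 7*sqrt(1770)*sqrt(I)/295)
-295613 - C(b(0 - 1*4, 9)) = -295613 - 7*sqrt(1770)*sqrt(1/(27 + 9))/295 = -295613 - 7*sqrt(1770)*sqrt(1/36)/295 = -295613 - 7*sqrt(1770)/(295*6) = -295613 - 7*sqrt(1770)/1770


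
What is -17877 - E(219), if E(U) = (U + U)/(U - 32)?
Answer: -3343437/187 ≈ -17879.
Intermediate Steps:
E(U) = 2*U/(-32 + U) (E(U) = (2*U)/(-32 + U) = 2*U/(-32 + U))
-17877 - E(219) = -17877 - 2*219/(-32 + 219) = -17877 - 2*219/187 = -17877 - 1*438/187 = -17877 - 438/187 = -3343437/187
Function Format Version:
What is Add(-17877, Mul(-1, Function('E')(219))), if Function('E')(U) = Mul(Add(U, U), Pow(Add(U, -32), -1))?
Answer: Rational(-3343437, 187) ≈ -17879.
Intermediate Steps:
Function('E')(U) = Mul(2, U, Pow(Add(-32, U), -1)) (Function('E')(U) = Mul(Mul(2, U), Pow(Add(-32, U), -1)) = Mul(2, U, Pow(Add(-32, U), -1)))
Add(-17877, Mul(-1, Function('E')(219))) = Add(-17877, Mul(-1, Mul(2, 219, Pow(Add(-32, 219), -1)))) = Add(-17877, Mul(-1, Mul(2, 219, Pow(187, -1)))) = Add(-17877, Mul(-1, Mul(2, 219, Rational(1, 187)))) = Add(-17877, Mul(-1, Rational(438, 187))) = Add(-17877, Rational(-438, 187)) = Rational(-3343437, 187)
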